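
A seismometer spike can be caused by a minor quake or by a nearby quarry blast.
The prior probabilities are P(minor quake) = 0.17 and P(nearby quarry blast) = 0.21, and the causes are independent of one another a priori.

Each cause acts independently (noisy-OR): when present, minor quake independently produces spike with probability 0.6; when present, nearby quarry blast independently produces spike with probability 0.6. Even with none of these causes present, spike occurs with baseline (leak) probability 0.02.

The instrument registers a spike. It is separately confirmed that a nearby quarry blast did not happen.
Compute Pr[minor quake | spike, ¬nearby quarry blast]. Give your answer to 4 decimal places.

Under noisy-OR, P(spike | causes) = 1 − (1−0.02)·∏(1−qᵢ) over the active causes.
P(spike | ¬nearby quarry blast) = 0.02*0.83 + 0.608*0.17 = 0.016600 + 0.103360 = 0.119960
Restricting to configurations with minor quake present: 0.608*0.17 = 0.103360.
P(minor quake | spike, ¬nearby quarry blast) = 0.103360 / 0.119960 ≈ 0.8616

Pr[minor quake | spike, ¬nearby quarry blast] ≈ 0.8616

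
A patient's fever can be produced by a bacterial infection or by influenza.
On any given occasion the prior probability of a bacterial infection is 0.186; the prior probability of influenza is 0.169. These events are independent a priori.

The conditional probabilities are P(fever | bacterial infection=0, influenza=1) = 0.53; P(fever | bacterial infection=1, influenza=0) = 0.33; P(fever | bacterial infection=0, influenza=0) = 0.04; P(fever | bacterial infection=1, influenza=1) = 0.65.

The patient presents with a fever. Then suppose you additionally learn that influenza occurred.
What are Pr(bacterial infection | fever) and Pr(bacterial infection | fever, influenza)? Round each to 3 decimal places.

Weight on bacterial infection=true, given the evidence: 0.051007 + 0.020432 = 0.071439
Normalizer over all consistent configurations: 0.04*0.814*0.831 + 0.53*0.814*0.169 + 0.33*0.186*0.831 + 0.65*0.186*0.169 = 0.171406
P(bacterial infection | fever) = 0.071439/0.171406 ≈ 0.417

Now also conditioning on influenza=true:
For the numerator, keep only bacterial infection=true terms: 0.65·0.186 = 0.120900
The normalizing constant is 0.53·0.814 + 0.65·0.186 = 0.552320
Posterior = 0.120900 / 0.552320 ≈ 0.219

Pr(bacterial infection | fever) ≈ 0.417; Pr(bacterial infection | fever, influenza) ≈ 0.219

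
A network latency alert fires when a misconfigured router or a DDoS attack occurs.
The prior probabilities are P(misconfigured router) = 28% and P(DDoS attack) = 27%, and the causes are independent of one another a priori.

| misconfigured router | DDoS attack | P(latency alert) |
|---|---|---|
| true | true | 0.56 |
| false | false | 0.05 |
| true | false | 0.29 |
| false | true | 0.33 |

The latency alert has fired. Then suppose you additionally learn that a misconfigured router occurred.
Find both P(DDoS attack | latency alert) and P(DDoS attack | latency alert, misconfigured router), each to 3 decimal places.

P(DDoS attack | latency alert) ≈ 0.554; P(DDoS attack | latency alert, misconfigured router) ≈ 0.417

For the numerator, keep only DDoS attack=true terms: 0.064152 + 0.042336 = 0.106488
The normalizing constant is 0.05×0.72×0.73 + 0.33×0.72×0.27 + 0.29×0.28×0.73 + 0.56×0.28×0.27 = 0.192044
P(DDoS attack | latency alert) = 0.106488/0.192044 ≈ 0.554

Now also conditioning on misconfigured router=true:
P(latency alert | misconfigured router) = 0.29·0.73 + 0.56·0.27 = 0.211700 + 0.151200 = 0.362900
Of this, 0.151200 comes from 0.56·0.27 (the DDoS attack=true cases).
So P(DDoS attack | latency alert, misconfigured router) = 0.151200/0.362900 ≈ 0.417.
This is intercausal reasoning (explaining away): once misconfigured router accounts for the latency alert, DDoS attack becomes less likely.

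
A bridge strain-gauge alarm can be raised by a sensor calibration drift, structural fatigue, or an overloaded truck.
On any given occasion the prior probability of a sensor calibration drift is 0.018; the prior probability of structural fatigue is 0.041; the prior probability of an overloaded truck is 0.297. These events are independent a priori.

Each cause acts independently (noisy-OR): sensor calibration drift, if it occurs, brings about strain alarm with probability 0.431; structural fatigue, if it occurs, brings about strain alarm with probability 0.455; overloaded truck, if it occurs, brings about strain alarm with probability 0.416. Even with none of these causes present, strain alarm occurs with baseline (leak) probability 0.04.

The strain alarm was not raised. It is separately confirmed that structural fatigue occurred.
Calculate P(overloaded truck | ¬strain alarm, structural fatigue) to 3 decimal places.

P(overloaded truck | ¬strain alarm, structural fatigue) ≈ 0.198

Under noisy-OR, P(strain alarm | causes) = 1 − (1−0.04)·∏(1−qᵢ) over the active causes.
By total probability over the 4 (sensor calibration drift, overloaded truck) configurations:
  P(¬strain alarm | structural fatigue) = 0.5232·0.982·0.703 + 0.305549·0.982·0.297 + 0.297701·0.018·0.703 + 0.173857·0.018·0.297
        = 0.361189 + 0.089115 + 0.003767 + 0.000929 = 0.455000
Keeping only the overloaded truck-present terms gives 0.090044, so
  P(overloaded truck | ¬strain alarm, structural fatigue) = 0.090044 / 0.455000 ≈ 0.198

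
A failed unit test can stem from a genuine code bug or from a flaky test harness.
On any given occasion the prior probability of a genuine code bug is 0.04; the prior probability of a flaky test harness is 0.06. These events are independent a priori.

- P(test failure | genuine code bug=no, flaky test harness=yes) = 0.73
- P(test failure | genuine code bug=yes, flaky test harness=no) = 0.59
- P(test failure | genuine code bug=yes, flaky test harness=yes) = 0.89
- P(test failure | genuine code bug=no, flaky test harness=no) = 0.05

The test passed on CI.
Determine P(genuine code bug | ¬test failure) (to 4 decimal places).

P(genuine code bug | ¬test failure) ≈ 0.0176

For the numerator, keep only genuine code bug=true terms: 0.015416 + 0.000264 = 0.015680
Normalizer over all consistent configurations: 0.95×0.96×0.94 + 0.27×0.96×0.06 + 0.41×0.04×0.94 + 0.11×0.04×0.06 = 0.888512
P(genuine code bug | ¬test failure) = 0.015680/0.888512 ≈ 0.0176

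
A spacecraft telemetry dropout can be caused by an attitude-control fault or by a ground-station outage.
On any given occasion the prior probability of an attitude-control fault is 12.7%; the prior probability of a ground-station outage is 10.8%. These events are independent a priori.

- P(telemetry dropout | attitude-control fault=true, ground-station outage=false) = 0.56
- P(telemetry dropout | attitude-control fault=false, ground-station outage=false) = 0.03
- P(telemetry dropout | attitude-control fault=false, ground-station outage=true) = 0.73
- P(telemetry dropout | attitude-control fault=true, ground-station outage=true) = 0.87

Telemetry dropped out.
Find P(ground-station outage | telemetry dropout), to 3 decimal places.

P(telemetry dropout) = 0.03*0.873*0.892 + 0.73*0.873*0.108 + 0.56*0.127*0.892 + 0.87*0.127*0.108 = 0.023361 + 0.068827 + 0.063439 + 0.011933 = 0.167560
Of this, 0.080760 comes from 0.068827 + 0.011933 (the ground-station outage=true cases).
P(ground-station outage | telemetry dropout) = 0.080760 / 0.167560 ≈ 0.482

P(ground-station outage | telemetry dropout) ≈ 0.482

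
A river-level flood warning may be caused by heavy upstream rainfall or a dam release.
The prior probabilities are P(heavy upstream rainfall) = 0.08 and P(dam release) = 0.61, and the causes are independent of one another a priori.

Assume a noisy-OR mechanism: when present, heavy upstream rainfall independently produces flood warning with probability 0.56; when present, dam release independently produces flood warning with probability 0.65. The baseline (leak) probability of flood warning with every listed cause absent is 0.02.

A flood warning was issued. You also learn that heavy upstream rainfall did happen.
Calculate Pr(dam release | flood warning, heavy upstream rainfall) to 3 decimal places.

Pr(dam release | flood warning, heavy upstream rainfall) ≈ 0.700

Under noisy-OR, P(flood warning | causes) = 1 − (1−0.02)·∏(1−qᵢ) over the active causes.
P(flood warning | heavy upstream rainfall) = 0.5688×0.39 + 0.84908×0.61 = 0.221832 + 0.517939 = 0.739771
The dam release-present share is 0.84908×0.61 = 0.517939.
So P(dam release | flood warning, heavy upstream rainfall) = 0.517939/0.739771 ≈ 0.700.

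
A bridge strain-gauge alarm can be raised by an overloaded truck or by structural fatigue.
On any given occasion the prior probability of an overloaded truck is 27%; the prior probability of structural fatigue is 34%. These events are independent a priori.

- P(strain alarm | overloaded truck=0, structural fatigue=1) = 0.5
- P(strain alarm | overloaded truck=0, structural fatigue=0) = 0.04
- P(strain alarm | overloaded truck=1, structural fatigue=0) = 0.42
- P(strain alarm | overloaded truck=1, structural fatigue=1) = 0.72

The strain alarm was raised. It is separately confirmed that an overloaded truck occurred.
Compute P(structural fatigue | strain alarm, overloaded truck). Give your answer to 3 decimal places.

P(strain alarm | overloaded truck) = 0.42×0.66 + 0.72×0.34 = 0.277200 + 0.244800 = 0.522000
Of this, 0.244800 comes from 0.72×0.34 (the structural fatigue=true cases).
So P(structural fatigue | strain alarm, overloaded truck) = 0.244800/0.522000 ≈ 0.469.

P(structural fatigue | strain alarm, overloaded truck) ≈ 0.469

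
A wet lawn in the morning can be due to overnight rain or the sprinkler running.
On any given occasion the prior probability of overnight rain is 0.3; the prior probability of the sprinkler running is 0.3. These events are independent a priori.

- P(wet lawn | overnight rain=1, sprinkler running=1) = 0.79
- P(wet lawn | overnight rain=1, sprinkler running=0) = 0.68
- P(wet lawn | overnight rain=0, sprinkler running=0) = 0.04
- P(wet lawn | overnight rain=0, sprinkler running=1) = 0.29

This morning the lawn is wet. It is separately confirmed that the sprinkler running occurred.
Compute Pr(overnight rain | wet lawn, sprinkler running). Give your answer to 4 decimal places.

Pr(overnight rain | wet lawn, sprinkler running) ≈ 0.5386

Sum P(wet lawn|·) weighted by the priors over both values of overnight rain:
  P(wet lawn | sprinkler running) = 0.29×0.7 + 0.79×0.3
        = 0.203000 + 0.237000 = 0.440000
Keeping only the overnight rain-present terms gives 0.237000, so
  P(overnight rain | wet lawn, sprinkler running) = 0.237000 / 0.440000 ≈ 0.5386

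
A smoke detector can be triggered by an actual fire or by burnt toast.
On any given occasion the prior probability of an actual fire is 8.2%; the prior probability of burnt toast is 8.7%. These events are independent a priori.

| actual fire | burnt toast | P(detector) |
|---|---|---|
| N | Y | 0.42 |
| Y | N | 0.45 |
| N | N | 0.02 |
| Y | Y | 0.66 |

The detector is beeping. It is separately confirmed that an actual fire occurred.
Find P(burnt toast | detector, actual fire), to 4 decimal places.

Weight on burnt toast=true, given the evidence: 0.66×0.087 = 0.057420
Denominator P(detector | actual fire): 0.45×0.913 + 0.66×0.087 = 0.468270
Posterior = 0.057420 / 0.468270 ≈ 0.1226

P(burnt toast | detector, actual fire) ≈ 0.1226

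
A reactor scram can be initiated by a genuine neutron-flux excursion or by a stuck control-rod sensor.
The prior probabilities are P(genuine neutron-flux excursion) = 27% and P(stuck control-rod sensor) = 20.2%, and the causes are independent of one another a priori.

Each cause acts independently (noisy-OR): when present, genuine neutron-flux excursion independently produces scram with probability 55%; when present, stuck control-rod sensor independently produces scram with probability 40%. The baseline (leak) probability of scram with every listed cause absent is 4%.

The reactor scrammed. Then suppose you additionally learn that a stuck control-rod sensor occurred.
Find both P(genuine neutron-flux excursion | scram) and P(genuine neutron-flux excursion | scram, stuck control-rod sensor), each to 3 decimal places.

Under noisy-OR, P(scram | causes) = 1 − (1−0.04)·∏(1−qᵢ) over the active causes.
For the numerator, keep only genuine neutron-flux excursion=true terms: 0.122381 + 0.040403 = 0.162784
Denominator P(scram): 0.04*0.73*0.798 + 0.424*0.73*0.202 + 0.568*0.27*0.798 + 0.7408*0.27*0.202 = 0.248609
P(genuine neutron-flux excursion | scram) = 0.162784/0.248609 ≈ 0.655

Now condition on the additional information:
P(scram | stuck control-rod sensor) = 0.424*0.73 + 0.7408*0.27 = 0.309520 + 0.200016 = 0.509536
Restricting to configurations with genuine neutron-flux excursion present: 0.7408*0.27 = 0.200016.
Hence the posterior is 0.200016/0.509536 ≈ 0.393.

P(genuine neutron-flux excursion | scram) ≈ 0.655; P(genuine neutron-flux excursion | scram, stuck control-rod sensor) ≈ 0.393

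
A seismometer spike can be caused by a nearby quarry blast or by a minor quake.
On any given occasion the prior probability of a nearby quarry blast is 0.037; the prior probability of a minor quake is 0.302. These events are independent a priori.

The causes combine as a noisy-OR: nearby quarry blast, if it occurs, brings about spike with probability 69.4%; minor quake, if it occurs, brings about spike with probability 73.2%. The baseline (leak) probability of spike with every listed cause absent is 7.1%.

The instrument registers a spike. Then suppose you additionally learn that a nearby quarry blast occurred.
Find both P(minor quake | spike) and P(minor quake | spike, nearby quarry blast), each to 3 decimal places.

P(minor quake | spike) ≈ 0.776; P(minor quake | spike, nearby quarry blast) ≈ 0.358

Under noisy-OR, P(spike | causes) = 1 − (1−0.071)·∏(1−qᵢ) over the active causes.
Numerator (weight on configurations with minor quake): 0.218418 + 0.010323 = 0.228741
Denominator P(spike): 0.071*0.963*0.698 + 0.751028*0.963*0.302 + 0.715726*0.037*0.698 + 0.923815*0.037*0.302 = 0.294949
P(minor quake | spike) = 0.228741/0.294949 ≈ 0.776

Now also conditioning on nearby quarry blast=true:
Numerator (weight on configurations with minor quake): 0.923815×0.302 = 0.278992
Normalizer over all consistent configurations: 0.715726×0.698 + 0.923815×0.302 = 0.778569
Posterior = 0.278992 / 0.778569 ≈ 0.358
— nearby quarry blast explains away the evidence for minor quake.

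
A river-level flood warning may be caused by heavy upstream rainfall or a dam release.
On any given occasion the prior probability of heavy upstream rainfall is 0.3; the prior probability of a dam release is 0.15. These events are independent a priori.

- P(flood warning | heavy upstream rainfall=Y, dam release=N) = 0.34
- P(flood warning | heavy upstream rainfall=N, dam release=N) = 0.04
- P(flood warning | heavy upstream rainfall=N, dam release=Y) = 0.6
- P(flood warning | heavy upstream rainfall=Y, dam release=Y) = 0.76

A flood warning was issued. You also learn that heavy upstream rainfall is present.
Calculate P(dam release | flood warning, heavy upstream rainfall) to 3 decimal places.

P(dam release | flood warning, heavy upstream rainfall) ≈ 0.283

P(flood warning | heavy upstream rainfall) = 0.34×0.85 + 0.76×0.15 = 0.289000 + 0.114000 = 0.403000
The dam release-present share is 0.76×0.15 = 0.114000.
P(dam release | flood warning, heavy upstream rainfall) = 0.114000 / 0.403000 ≈ 0.283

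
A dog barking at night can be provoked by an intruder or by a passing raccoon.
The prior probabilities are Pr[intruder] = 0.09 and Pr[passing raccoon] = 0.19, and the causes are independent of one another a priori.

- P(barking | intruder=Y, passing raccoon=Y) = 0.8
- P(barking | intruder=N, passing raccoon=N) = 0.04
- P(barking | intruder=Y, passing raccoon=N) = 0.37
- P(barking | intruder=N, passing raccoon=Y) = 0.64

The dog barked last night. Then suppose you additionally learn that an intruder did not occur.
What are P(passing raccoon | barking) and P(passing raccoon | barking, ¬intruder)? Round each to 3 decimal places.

P(barking) = 0.04·0.91·0.81 + 0.64·0.91·0.19 + 0.37·0.09·0.81 + 0.8·0.09·0.19 = 0.029484 + 0.110656 + 0.026973 + 0.013680 = 0.180793
Restricting to configurations with passing raccoon present: 0.110656 + 0.013680 = 0.124336.
So P(passing raccoon | barking) = 0.124336/0.180793 ≈ 0.688.

With the extra evidence:
P(barking | ¬intruder) = 0.04·0.81 + 0.64·0.19 = 0.032400 + 0.121600 = 0.154000
The passing raccoon-present share is 0.64·0.19 = 0.121600.
P(passing raccoon | barking, ¬intruder) = 0.121600 / 0.154000 ≈ 0.790
Ruling out intruder raises the posterior on passing raccoon — the flip side of explaining away.

P(passing raccoon | barking) ≈ 0.688; P(passing raccoon | barking, ¬intruder) ≈ 0.790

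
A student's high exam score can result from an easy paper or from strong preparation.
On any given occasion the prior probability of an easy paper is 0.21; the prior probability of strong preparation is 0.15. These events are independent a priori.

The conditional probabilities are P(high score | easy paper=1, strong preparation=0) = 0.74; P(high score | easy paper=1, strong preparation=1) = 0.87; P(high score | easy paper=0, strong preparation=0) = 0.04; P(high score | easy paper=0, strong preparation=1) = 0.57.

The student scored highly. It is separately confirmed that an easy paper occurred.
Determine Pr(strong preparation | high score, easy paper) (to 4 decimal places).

Pr(strong preparation | high score, easy paper) ≈ 0.1718

For the numerator, keep only strong preparation=true terms: 0.87×0.15 = 0.130500
The normalizing constant is 0.74×0.85 + 0.87×0.15 = 0.759500
P(strong preparation | high score, easy paper) = 0.130500/0.759500 ≈ 0.1718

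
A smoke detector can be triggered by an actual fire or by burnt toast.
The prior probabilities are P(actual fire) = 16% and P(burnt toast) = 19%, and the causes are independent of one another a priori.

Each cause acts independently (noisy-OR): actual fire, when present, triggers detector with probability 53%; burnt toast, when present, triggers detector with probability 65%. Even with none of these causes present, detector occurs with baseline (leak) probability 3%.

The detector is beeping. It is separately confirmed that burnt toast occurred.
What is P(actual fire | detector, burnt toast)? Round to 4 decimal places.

Under noisy-OR, P(detector | causes) = 1 − (1−0.03)·∏(1−qᵢ) over the active causes.
Enumerate both values of actual fire and weight by the priors:
  P(detector | burnt toast) = 0.6605·0.84 + 0.840435·0.16
        = 0.554820 + 0.134470 = 0.689290
The terms with actual fire present sum to 0.134470, so
  P(actual fire | detector, burnt toast) = 0.134470 / 0.689290 ≈ 0.1951

P(actual fire | detector, burnt toast) ≈ 0.1951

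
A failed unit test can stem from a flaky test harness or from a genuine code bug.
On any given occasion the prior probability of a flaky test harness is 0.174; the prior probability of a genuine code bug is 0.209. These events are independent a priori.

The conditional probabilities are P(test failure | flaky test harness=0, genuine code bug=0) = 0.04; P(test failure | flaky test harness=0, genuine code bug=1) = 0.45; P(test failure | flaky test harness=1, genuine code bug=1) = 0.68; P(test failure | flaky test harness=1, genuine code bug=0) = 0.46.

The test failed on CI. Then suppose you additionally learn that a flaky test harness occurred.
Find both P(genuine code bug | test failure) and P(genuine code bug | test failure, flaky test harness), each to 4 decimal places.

For the numerator, keep only genuine code bug=true terms: 0.077685 + 0.024729 = 0.102414
Normalizer over all consistent configurations: 0.04*0.826*0.791 + 0.45*0.826*0.209 + 0.46*0.174*0.791 + 0.68*0.174*0.209 = 0.191861
P(genuine code bug | test failure) = 0.102414/0.191861 ≈ 0.5338

Now condition on the additional information:
P(test failure | flaky test harness) = 0.46×0.791 + 0.68×0.209 = 0.363860 + 0.142120 = 0.505980
Restricting to configurations with genuine code bug present: 0.68×0.209 = 0.142120.
Hence the posterior is 0.142120/0.505980 ≈ 0.2809.

P(genuine code bug | test failure) ≈ 0.5338; P(genuine code bug | test failure, flaky test harness) ≈ 0.2809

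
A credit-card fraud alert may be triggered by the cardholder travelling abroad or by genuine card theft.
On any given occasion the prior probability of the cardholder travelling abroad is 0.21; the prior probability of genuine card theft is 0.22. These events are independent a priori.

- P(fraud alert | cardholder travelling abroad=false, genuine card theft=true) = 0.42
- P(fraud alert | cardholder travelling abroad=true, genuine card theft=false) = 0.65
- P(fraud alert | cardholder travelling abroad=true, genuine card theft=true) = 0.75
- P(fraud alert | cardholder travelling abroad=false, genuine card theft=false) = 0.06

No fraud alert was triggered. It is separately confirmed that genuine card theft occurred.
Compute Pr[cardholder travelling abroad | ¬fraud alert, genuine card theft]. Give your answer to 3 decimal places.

Pr[cardholder travelling abroad | ¬fraud alert, genuine card theft] ≈ 0.103

P(¬fraud alert | genuine card theft) = 0.58×0.79 + 0.25×0.21 = 0.458200 + 0.052500 = 0.510700
Restricting to configurations with cardholder travelling abroad present: 0.25×0.21 = 0.052500.
Hence the posterior is 0.052500/0.510700 ≈ 0.103.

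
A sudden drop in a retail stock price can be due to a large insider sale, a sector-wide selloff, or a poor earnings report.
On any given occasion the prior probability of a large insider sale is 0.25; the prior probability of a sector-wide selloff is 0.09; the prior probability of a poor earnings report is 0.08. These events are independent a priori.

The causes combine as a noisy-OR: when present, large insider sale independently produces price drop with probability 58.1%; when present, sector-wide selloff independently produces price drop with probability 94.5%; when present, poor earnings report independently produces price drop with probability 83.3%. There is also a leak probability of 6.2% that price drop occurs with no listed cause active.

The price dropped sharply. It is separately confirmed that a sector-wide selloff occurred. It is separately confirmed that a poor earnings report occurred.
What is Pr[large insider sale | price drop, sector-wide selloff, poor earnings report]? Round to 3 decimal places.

Pr[large insider sale | price drop, sector-wide selloff, poor earnings report] ≈ 0.251

Under noisy-OR, P(price drop | causes) = 1 − (1−0.062)·∏(1−qᵢ) over the active causes.
Sum P(price drop|·) weighted by the priors over both values of large insider sale:
  P(price drop | sector-wide selloff, poor earnings report) = 0.991384×0.75 + 0.99639×0.25
        = 0.743538 + 0.249097 = 0.992635
Configurations with large insider sale contribute 0.249097, so
  P(large insider sale | price drop, sector-wide selloff, poor earnings report) = 0.249097 / 0.992635 ≈ 0.251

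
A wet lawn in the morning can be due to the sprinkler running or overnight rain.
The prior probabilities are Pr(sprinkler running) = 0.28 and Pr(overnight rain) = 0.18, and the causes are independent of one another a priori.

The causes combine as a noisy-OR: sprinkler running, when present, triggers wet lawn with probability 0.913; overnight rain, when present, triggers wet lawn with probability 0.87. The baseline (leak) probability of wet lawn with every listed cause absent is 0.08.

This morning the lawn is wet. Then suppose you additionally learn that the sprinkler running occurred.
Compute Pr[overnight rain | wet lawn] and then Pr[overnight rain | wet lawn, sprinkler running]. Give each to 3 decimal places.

Pr[overnight rain | wet lawn] ≈ 0.388; Pr[overnight rain | wet lawn, sprinkler running] ≈ 0.191

Under noisy-OR, P(wet lawn | causes) = 1 − (1−0.08)·∏(1−qᵢ) over the active causes.
P(wet lawn) = 0.08·0.72·0.82 + 0.8804·0.72·0.18 + 0.91996·0.28·0.82 + 0.989595·0.28·0.18 = 0.047232 + 0.114100 + 0.211223 + 0.049876 = 0.422431
Restricting to configurations with overnight rain present: 0.114100 + 0.049876 = 0.163976.
So P(overnight rain | wet lawn) = 0.163976/0.422431 ≈ 0.388.

Now also conditioning on sprinkler running=true:
Enumerate both values of overnight rain and weight by the priors:
  P(wet lawn | sprinkler running) = 0.91996*0.82 + 0.989595*0.18
        = 0.754367 + 0.178127 = 0.932494
Configurations with overnight rain contribute 0.178127, so
  P(overnight rain | wet lawn, sprinkler running) = 0.178127 / 0.932494 ≈ 0.191
Conditioning on sprinkler running lowers the posterior on overnight rain: the classic explaining-away effect in a common-effect structure.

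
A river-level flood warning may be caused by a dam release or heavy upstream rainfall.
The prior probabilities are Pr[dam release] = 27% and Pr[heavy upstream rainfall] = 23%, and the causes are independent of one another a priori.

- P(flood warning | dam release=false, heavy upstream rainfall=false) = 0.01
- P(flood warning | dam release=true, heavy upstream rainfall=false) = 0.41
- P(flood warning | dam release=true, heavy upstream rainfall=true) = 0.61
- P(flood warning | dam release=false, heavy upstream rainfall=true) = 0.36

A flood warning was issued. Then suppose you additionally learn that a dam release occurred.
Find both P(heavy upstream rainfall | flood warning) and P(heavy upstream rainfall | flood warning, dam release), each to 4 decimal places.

P(heavy upstream rainfall | flood warning) ≈ 0.5197; P(heavy upstream rainfall | flood warning, dam release) ≈ 0.3077

Weight on heavy upstream rainfall=true, given the evidence: 0.060444 + 0.037881 = 0.098325
The normalizing constant is 0.01×0.73×0.77 + 0.36×0.73×0.23 + 0.41×0.27×0.77 + 0.61×0.27×0.23 = 0.189185
Posterior = 0.098325 / 0.189185 ≈ 0.5197

Now condition on the additional information:
Numerator (weight on configurations with heavy upstream rainfall): 0.61×0.23 = 0.140300
Normalizer over all consistent configurations: 0.41×0.77 + 0.61×0.23 = 0.456000
P(heavy upstream rainfall | flood warning, dam release) = 0.140300/0.456000 ≈ 0.3077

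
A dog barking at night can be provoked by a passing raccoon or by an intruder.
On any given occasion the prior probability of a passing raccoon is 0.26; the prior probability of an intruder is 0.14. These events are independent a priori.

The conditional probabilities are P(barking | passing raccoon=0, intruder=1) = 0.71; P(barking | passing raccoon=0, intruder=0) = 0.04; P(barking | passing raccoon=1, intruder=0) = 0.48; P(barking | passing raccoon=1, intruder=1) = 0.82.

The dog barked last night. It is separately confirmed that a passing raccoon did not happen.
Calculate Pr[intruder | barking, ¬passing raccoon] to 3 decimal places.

Pr[intruder | barking, ¬passing raccoon] ≈ 0.743

Weight on intruder=true, given the evidence: 0.71*0.14 = 0.099400
Denominator P(barking | ¬passing raccoon): 0.04*0.86 + 0.71*0.14 = 0.133800
P(intruder | barking, ¬passing raccoon) = 0.099400/0.133800 ≈ 0.743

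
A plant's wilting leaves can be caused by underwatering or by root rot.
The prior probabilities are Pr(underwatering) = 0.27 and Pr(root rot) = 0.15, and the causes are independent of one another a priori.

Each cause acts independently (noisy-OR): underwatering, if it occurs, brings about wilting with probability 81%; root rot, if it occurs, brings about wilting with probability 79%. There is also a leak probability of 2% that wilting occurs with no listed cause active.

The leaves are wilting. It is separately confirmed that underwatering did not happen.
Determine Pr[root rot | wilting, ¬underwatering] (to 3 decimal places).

Under noisy-OR, P(wilting | causes) = 1 − (1−0.02)·∏(1−qᵢ) over the active causes.
For the numerator, keep only root rot=true terms: 0.7942×0.15 = 0.119130
The normalizing constant is 0.02×0.85 + 0.7942×0.15 = 0.136130
P(root rot | wilting, ¬underwatering) = 0.119130/0.136130 ≈ 0.875

Pr[root rot | wilting, ¬underwatering] ≈ 0.875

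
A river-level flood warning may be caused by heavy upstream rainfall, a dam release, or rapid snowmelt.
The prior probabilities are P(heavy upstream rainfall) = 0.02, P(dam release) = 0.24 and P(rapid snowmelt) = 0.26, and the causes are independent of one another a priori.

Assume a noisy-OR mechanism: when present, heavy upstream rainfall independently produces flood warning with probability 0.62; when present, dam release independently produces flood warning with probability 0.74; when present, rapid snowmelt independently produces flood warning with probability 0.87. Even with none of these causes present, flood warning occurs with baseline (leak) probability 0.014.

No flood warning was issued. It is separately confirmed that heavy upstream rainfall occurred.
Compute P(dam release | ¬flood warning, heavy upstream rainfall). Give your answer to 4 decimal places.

Under noisy-OR, P(flood warning | causes) = 1 − (1−0.014)·∏(1−qᵢ) over the active causes.
Weight on dam release=true, given the evidence: 0.017301 + 0.000790 = 0.018091
The normalizing constant is 0.37468*0.76*0.74 + 0.048708*0.76*0.26 + 0.097417*0.24*0.74 + 0.012664*0.24*0.26 = 0.238436
P(dam release | ¬flood warning, heavy upstream rainfall) = 0.018091/0.238436 ≈ 0.0759

P(dam release | ¬flood warning, heavy upstream rainfall) ≈ 0.0759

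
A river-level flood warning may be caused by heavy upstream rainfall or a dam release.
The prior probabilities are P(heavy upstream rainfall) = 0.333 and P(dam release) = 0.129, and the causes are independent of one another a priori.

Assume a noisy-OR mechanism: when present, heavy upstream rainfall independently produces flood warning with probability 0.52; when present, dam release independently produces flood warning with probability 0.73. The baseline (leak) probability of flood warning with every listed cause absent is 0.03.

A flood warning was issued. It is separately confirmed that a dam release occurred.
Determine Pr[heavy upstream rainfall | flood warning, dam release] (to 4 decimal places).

Under noisy-OR, P(flood warning | causes) = 1 − (1−0.03)·∏(1−qᵢ) over the active causes.
By total probability over both values of heavy upstream rainfall:
  P(flood warning | dam release) = 0.7381*0.667 + 0.874288*0.333
        = 0.492313 + 0.291138 = 0.783451
Keeping only the heavy upstream rainfall-present terms gives 0.291138, so
  P(heavy upstream rainfall | flood warning, dam release) = 0.291138 / 0.783451 ≈ 0.3716

Pr[heavy upstream rainfall | flood warning, dam release] ≈ 0.3716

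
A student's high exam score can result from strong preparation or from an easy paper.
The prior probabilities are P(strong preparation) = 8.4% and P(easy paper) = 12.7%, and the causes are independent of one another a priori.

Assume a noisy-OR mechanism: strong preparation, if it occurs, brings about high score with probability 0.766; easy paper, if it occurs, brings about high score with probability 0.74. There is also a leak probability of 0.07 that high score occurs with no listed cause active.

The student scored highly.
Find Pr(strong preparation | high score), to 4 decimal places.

Under noisy-OR, P(high score | causes) = 1 − (1−0.07)·∏(1−qᵢ) over the active causes.
P(high score) = 0.07×0.916×0.873 + 0.7582×0.916×0.127 + 0.78238×0.084×0.873 + 0.943419×0.084×0.127 = 0.055977 + 0.088203 + 0.057373 + 0.010064 = 0.211617
The strong preparation-present share is 0.057373 + 0.010064 = 0.067437.
Hence the posterior is 0.067437/0.211617 ≈ 0.3187.

Pr(strong preparation | high score) ≈ 0.3187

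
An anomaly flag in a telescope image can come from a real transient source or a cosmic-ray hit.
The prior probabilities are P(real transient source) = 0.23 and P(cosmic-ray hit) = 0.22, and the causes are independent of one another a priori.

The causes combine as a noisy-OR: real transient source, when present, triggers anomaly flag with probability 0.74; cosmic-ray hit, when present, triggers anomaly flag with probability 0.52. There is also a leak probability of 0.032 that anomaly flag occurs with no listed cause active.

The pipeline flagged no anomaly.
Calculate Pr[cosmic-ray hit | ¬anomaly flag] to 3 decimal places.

Under noisy-OR, P(anomaly flag | causes) = 1 − (1−0.032)·∏(1−qᵢ) over the active causes.
Sum P(¬anomaly flag|·) weighted by the priors over the 4 (real transient source, cosmic-ray hit) configurations:
  P(¬anomaly flag) = 0.968*0.77*0.78 + 0.46464*0.77*0.22 + 0.25168*0.23*0.78 + 0.120806*0.23*0.22
        = 0.581381 + 0.078710 + 0.045151 + 0.006113 = 0.711355
Keeping only the cosmic-ray hit-present terms gives 0.084823, so
  P(cosmic-ray hit | ¬anomaly flag) = 0.084823 / 0.711355 ≈ 0.119

Pr[cosmic-ray hit | ¬anomaly flag] ≈ 0.119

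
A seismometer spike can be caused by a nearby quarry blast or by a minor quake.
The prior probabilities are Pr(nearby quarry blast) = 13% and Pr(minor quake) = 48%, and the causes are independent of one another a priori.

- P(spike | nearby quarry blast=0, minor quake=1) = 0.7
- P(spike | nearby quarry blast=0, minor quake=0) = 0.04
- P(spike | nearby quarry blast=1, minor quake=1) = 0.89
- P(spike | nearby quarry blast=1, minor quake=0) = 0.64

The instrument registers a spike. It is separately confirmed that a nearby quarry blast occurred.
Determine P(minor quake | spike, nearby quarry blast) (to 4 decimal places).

P(minor quake | spike, nearby quarry blast) ≈ 0.5621

Weight on minor quake=true, given the evidence: 0.89·0.48 = 0.427200
The normalizing constant is 0.64·0.52 + 0.89·0.48 = 0.760000
P(minor quake | spike, nearby quarry blast) = 0.427200/0.760000 ≈ 0.5621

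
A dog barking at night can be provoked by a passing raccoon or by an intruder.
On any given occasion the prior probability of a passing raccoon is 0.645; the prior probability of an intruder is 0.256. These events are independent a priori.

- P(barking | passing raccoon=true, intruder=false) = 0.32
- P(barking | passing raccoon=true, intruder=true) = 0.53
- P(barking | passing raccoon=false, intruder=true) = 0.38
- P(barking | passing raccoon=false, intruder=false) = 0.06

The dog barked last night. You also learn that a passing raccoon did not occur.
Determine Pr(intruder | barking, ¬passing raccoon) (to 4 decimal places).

Pr(intruder | barking, ¬passing raccoon) ≈ 0.6855

Numerator (weight on configurations with intruder): 0.38×0.256 = 0.097280
Denominator P(barking | ¬passing raccoon): 0.06×0.744 + 0.38×0.256 = 0.141920
P(intruder | barking, ¬passing raccoon) = 0.097280/0.141920 ≈ 0.6855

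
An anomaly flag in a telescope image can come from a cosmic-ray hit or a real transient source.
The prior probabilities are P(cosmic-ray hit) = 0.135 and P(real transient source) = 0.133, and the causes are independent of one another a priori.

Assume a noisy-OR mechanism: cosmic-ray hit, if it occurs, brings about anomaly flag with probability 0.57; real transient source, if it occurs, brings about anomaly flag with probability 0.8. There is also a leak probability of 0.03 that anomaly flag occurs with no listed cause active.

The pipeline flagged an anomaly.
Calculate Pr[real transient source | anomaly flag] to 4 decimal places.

Pr[real transient source | anomaly flag] ≈ 0.5462

Under noisy-OR, P(anomaly flag | causes) = 1 − (1−0.03)·∏(1−qᵢ) over the active causes.
Enumerate the 4 (cosmic-ray hit, real transient source) configurations and weight by the priors:
  P(anomaly flag) = 0.03·0.865·0.867 + 0.806·0.865·0.133 + 0.5829·0.135·0.867 + 0.91658·0.135·0.133
        = 0.022499 + 0.092726 + 0.068226 + 0.016457 = 0.199908
The terms with real transient source present sum to 0.109183, so
  P(real transient source | anomaly flag) = 0.109183 / 0.199908 ≈ 0.5462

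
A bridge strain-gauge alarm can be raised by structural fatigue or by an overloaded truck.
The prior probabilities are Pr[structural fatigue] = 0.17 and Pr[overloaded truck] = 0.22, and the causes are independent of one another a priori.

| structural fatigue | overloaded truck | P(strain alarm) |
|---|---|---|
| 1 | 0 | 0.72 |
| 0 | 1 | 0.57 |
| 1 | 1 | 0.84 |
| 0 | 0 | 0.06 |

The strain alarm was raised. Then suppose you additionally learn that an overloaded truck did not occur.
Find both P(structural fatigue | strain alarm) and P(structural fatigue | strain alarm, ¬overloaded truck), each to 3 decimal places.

P(structural fatigue | strain alarm) ≈ 0.470; P(structural fatigue | strain alarm, ¬overloaded truck) ≈ 0.711

P(strain alarm) = 0.06×0.83×0.78 + 0.57×0.83×0.22 + 0.72×0.17×0.78 + 0.84×0.17×0.22 = 0.038844 + 0.104082 + 0.095472 + 0.031416 = 0.269814
Of this, 0.126888 comes from 0.095472 + 0.031416 (the structural fatigue=true cases).
P(structural fatigue | strain alarm) = 0.126888 / 0.269814 ≈ 0.470

Now condition on the additional information:
Numerator (weight on configurations with structural fatigue): 0.72*0.17 = 0.122400
Denominator P(strain alarm | ¬overloaded truck): 0.06*0.83 + 0.72*0.17 = 0.172200
Posterior = 0.122400 / 0.172200 ≈ 0.711
Ruling out overloaded truck raises the posterior on structural fatigue — the flip side of explaining away.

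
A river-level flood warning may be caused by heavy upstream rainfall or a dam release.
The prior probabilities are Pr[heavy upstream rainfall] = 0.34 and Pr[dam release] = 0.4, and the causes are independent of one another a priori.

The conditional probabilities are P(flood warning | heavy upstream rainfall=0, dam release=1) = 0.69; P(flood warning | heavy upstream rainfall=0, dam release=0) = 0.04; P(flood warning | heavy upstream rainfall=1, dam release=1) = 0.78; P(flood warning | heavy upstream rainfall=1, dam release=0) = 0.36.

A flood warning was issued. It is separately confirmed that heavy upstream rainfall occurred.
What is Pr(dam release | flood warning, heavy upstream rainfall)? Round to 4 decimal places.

P(flood warning | heavy upstream rainfall) = 0.36*0.6 + 0.78*0.4 = 0.216000 + 0.312000 = 0.528000
The dam release-present share is 0.78*0.4 = 0.312000.
Hence the posterior is 0.312000/0.528000 ≈ 0.5909.

Pr(dam release | flood warning, heavy upstream rainfall) ≈ 0.5909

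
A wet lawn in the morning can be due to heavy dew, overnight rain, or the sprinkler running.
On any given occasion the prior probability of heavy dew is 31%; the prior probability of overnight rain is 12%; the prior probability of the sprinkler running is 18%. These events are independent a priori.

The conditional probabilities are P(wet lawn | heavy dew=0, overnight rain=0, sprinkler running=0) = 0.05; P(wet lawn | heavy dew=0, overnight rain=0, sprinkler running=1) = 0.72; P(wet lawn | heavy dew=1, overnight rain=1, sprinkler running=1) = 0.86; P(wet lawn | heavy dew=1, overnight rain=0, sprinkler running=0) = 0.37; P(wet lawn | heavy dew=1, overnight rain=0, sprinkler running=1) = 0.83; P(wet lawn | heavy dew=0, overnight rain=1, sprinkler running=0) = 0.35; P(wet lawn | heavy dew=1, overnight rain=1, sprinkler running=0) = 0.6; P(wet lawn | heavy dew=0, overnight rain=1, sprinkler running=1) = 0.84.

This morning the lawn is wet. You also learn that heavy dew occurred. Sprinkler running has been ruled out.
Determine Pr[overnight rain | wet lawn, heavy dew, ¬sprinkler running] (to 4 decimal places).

P(wet lawn | heavy dew, ¬sprinkler running) = 0.37·0.88 + 0.6·0.12 = 0.325600 + 0.072000 = 0.397600
Restricting to configurations with overnight rain present: 0.6·0.12 = 0.072000.
Hence the posterior is 0.072000/0.397600 ≈ 0.1811.

Pr[overnight rain | wet lawn, heavy dew, ¬sprinkler running] ≈ 0.1811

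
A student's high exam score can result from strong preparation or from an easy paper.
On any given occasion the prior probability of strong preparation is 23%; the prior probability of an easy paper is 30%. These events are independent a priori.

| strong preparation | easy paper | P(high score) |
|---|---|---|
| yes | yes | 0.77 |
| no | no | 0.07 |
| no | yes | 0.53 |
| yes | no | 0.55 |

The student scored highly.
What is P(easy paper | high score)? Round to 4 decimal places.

By total probability over the 4 (strong preparation, easy paper) configurations:
  P(high score) = 0.07*0.77*0.7 + 0.53*0.77*0.3 + 0.55*0.23*0.7 + 0.77*0.23*0.3
        = 0.037730 + 0.122430 + 0.088550 + 0.053130 = 0.301840
Configurations with easy paper contribute 0.175560, so
  P(easy paper | high score) = 0.175560 / 0.301840 ≈ 0.5816

P(easy paper | high score) ≈ 0.5816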